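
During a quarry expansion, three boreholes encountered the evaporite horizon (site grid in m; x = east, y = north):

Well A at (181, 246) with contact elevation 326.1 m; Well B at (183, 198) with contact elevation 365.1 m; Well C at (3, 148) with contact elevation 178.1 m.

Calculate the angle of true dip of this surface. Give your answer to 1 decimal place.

55.7°

Two edge vectors: Well A→Well B = (2, -48, 39), Well A→Well C = (-178, -98, -148).
Normal n = (Well A→Well B) × (Well A→Well C) = (10926, -6646, -8740).
So ∂z/∂x = −n_x/n_z = 1.25011 and ∂z/∂y = −n_y/n_z = −0.76041.
Gradient magnitude |∇z| = √(a² + b²) = √(1.56279 + 0.57823) = 1.46322.
True dip = arctan(1.46322) = 55.7°, dipping toward WNW (azimuth ≈ 301°).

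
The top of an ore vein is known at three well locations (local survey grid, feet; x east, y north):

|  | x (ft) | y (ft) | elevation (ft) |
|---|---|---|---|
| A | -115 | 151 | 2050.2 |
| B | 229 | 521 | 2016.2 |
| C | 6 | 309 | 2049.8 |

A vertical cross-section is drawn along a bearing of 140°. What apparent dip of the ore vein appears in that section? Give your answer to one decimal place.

Let the plane be z = a·x + b·y + c.
B−A: 344a + 370b = −34;  C−A: 121a + 158b = −0.4.
Solving gives a = −0.54519, b = 0.41499.
Unit vector along 140° is (sin 140°, cos 140°) = (0.6428, -0.7660).
Slope in that direction = a·(0.6428) + b·(-0.7660) = −0.66834.
Apparent dip = arctan|0.66834| = 33.8° (true dip is 34.4°, so apparent ≤ true as expected).

33.8°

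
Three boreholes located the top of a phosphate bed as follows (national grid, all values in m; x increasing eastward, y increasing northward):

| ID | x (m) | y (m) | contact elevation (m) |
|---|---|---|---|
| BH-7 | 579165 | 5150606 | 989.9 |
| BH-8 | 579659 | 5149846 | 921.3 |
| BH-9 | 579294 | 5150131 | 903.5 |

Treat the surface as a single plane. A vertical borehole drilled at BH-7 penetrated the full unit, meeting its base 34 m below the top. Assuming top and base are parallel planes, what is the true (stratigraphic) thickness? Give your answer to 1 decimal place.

Let the plane be z = a·x + b·y + c.
BH-8−BH-7: 494a − 760b = −68.6;  BH-9−BH-7: 129a − 475b = −86.4.
Solving gives a = 0.24214, b = 0.24766.
|∇z| = √(a²+b²) = 0.34636, so dip δ = arctan(0.34636) = 19.10°.
True thickness = vertical thickness × cos δ = 34 × cos 19.10° = 32.1 m.

32.1 m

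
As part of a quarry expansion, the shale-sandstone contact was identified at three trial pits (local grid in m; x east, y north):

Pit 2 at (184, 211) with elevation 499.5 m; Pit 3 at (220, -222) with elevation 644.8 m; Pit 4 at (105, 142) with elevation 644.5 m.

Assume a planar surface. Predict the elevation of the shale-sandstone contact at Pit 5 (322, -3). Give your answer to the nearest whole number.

398 m

Let the plane be z = a·x + b·y + c.
Pit 3−Pit 2: 36a − 433b = 145.3;  Pit 4−Pit 2: −79a − 69b = 145.
Solving gives a = −1.43794, b = −0.45512.
Then c = 499.5 − a·184 − b·211 = 860.11.
At (322, -3): z = −463.0 + 1.4 + 860.11 = 398.5 m.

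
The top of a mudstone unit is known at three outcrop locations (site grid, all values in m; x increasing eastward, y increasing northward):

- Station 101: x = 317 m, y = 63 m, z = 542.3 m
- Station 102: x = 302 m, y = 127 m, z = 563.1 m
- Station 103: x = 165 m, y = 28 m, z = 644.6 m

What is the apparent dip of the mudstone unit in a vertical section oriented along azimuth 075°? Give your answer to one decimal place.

Two edge vectors: Station 101→Station 102 = (-15, 64, 20.8), Station 101→Station 103 = (-152, -35, 102.3).
Normal n = (Station 101→Station 102) × (Station 101→Station 103) = (7275.2, -1627.1, 10253).
So ∂z/∂x = −n_x/n_z = −0.70957 and ∂z/∂y = −n_y/n_z = 0.15870.
Unit vector along 075° is (sin 75°, cos 75°) = (0.9659, 0.2588).
Slope in that direction = a·(0.9659) + b·(0.2588) = −0.64432.
Apparent dip = arctan|0.64432| = 32.8° (true dip is 36.0°, so apparent ≤ true as expected).

32.8°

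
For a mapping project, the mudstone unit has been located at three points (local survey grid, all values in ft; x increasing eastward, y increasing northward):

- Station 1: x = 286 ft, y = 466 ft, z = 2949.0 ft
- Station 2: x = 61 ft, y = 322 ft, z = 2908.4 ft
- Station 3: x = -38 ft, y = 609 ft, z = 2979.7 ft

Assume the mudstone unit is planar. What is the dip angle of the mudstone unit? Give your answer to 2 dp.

14.31°

Let the plane be z = a·x + b·y + c.
Station 2−Station 1: −225a − 144b = −40.6;  Station 3−Station 1: −324a + 143b = 30.7.
Solving gives a = 0.01757, b = 0.25449.
Gradient magnitude |∇z| = √(a² + b²) = √(0.00031 + 0.06477) = 0.25510.
True dip = arctan(0.25510) = 14.31°, dipping toward S (azimuth ≈ 184°).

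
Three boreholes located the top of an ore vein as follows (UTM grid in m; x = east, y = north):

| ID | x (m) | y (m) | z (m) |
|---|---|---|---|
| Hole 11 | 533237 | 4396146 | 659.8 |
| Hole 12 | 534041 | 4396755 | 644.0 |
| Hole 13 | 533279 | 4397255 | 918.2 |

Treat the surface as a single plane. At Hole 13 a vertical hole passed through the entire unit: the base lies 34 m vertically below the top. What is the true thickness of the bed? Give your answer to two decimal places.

Let the plane be z = a·x + b·y + c.
Hole 12−Hole 11: 804a + 609b = −15.8;  Hole 13−Hole 11: 42a + 1109b = 258.4.
Solving gives a = −0.20194, b = 0.24065.
|∇z| = √(a²+b²) = 0.31415, so dip δ = arctan(0.31415) = 17.44°.
True thickness = vertical thickness × cos δ = 34 × cos 17.44° = 32.44 m.

32.44 m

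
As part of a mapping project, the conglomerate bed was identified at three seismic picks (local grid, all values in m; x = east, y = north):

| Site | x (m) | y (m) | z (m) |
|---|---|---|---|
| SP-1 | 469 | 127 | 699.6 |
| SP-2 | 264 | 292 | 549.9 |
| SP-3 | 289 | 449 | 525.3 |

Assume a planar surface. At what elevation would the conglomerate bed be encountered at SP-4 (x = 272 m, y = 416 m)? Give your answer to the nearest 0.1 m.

Two edge vectors: SP-1→SP-2 = (-205, 165, -149.7), SP-1→SP-3 = (-180, 322, -174.3).
Normal n = (SP-1→SP-2) × (SP-1→SP-3) = (19443.9, -8785.5, -36310).
So ∂z/∂x = −n_x/n_z = 0.53550 and ∂z/∂y = −n_y/n_z = −0.24196.
Intercept c from SP-1: 699.6 − 251.15 + 30.73 = 479.18.
At (272, 416): z = 145.7 − 100.7 + 479.18 = 524.2 m.

524.2 m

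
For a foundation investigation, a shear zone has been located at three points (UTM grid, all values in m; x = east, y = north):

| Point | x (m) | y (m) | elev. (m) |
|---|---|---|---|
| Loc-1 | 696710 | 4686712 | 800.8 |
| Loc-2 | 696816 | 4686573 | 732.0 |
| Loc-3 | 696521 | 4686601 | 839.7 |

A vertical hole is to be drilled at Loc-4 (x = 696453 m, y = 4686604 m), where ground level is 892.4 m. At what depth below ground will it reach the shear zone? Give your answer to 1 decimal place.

28.7 m

Two edge vectors: Loc-1→Loc-2 = (106, -139, -68.8), Loc-1→Loc-3 = (-189, -111, 38.9).
Normal n = (Loc-1→Loc-2) × (Loc-1→Loc-3) = (-13043.9, 8879.8, -38037).
So ∂z/∂x = −n_x/n_z = −0.342926624 and ∂z/∂y = −n_y/n_z = 0.233451639.
Intercept c from Loc-1: 800.8 + 238920.41 − 1094120.60 = −854399.39.
At (696453, 4686604): z_contact = −238832.28 + 1094095.39 − 854399.39 = 863.72 m.
Depth below ground = 892.4 − 863.72 = 28.7 m.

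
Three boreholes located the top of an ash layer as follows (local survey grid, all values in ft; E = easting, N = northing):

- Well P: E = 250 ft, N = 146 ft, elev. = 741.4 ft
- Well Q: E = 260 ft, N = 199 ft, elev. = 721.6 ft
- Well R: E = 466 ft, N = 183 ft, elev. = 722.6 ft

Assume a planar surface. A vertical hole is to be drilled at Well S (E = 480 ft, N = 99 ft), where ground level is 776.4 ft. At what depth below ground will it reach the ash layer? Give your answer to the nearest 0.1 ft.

23.1 ft

Two edge vectors: Well P→Well Q = (10, 53, -19.8), Well P→Well R = (216, 37, -18.8).
Normal n = (Well P→Well Q) × (Well P→Well R) = (-263.8, -4088.8, -11078).
So ∂z/∂E = −n_x/n_z = −0.02381 and ∂z/∂N = −n_y/n_z = −0.36909.
Intercept c from Well P: 741.4 + 5.95 + 53.89 = 801.24.
At (480, 99): z_contact = −11.43 − 36.54 + 801.24 = 753.27 ft.
Depth below ground = 776.4 − 753.27 = 23.1 ft.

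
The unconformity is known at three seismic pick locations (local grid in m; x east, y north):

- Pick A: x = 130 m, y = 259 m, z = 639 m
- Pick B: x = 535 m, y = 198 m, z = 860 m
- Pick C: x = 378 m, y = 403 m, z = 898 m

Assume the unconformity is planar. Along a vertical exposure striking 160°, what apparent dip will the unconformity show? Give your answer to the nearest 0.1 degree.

Two edge vectors: Pick A→Pick B = (405, -61, 221), Pick A→Pick C = (248, 144, 259).
Normal n = (Pick A→Pick B) × (Pick A→Pick C) = (-47623, -50087, 73448).
So ∂z/∂x = −n_x/n_z = 0.64839 and ∂z/∂y = −n_y/n_z = 0.68194.
Unit vector along 160° is (sin 160°, cos 160°) = (0.3420, -0.9397).
Slope in that direction = a·(0.3420) + b·(-0.9397) = −0.41905.
Apparent dip = arctan|0.41905| = 22.7° (true dip is 43.3°, so apparent ≤ true as expected).

22.7°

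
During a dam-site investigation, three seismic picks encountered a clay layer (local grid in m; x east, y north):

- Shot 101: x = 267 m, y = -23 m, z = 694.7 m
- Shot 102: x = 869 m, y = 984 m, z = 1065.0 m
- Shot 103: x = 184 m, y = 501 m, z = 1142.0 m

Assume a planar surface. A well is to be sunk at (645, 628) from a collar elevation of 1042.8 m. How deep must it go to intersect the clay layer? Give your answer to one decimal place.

101.5 m

Two edge vectors: Shot 101→Shot 102 = (602, 1007, 370.3), Shot 101→Shot 103 = (-83, 524, 447.3).
Normal n = (Shot 101→Shot 102) × (Shot 101→Shot 103) = (256393.9, -300009.5, 399029).
So ∂z/∂x = −n_x/n_z = −0.64254 and ∂z/∂y = −n_y/n_z = 0.75185.
Intercept c from Shot 101: 694.7 + 171.56 + 17.29 = 883.55.
At (645, 628): z_contact = −414.44 + 472.16 + 883.55 = 941.27 m.
Depth below ground = 1042.8 − 941.27 = 101.5 m.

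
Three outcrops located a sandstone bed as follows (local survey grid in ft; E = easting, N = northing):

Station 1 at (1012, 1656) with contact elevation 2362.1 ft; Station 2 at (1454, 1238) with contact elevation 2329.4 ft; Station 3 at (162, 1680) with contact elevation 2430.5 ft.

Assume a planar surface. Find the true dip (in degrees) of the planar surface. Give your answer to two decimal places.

Let the plane be z = a·E + b·N + c.
Station 2−Station 1: 442a − 418b = −32.7;  Station 3−Station 1: −850a + 24b = 68.4.
Solving gives a = −0.08067, b = −0.00707.
Gradient magnitude |∇z| = √(a² + b²) = √(0.00651 + 0.00005) = 0.08098.
True dip = arctan(0.08098) = 4.63°, dipping toward E (azimuth ≈ 085°).

4.63°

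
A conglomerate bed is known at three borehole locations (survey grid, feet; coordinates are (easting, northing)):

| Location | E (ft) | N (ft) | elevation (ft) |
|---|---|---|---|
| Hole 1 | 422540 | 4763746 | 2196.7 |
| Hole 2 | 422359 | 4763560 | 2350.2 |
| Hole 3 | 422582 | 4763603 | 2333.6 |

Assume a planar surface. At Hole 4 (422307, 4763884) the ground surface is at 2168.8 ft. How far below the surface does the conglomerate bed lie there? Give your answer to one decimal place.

124.3 ft

Two edge vectors: Hole 1→Hole 2 = (-181, -186, 153.5), Hole 1→Hole 3 = (42, -143, 136.9).
Normal n = (Hole 1→Hole 2) × (Hole 1→Hole 3) = (-3512.9, 31225.9, 33695).
So ∂z/∂E = −n_x/n_z = 0.104255824 and ∂z/∂N = −n_y/n_z = −0.926722066.
Intercept c from Hole 1: 2196.7 − 44052.26 + 4414668.53 = 4372812.98.
At (422307, 4763884): z_contact = 44027.96 − 4414796.42 + 4372812.98 = 2044.52 ft.
Depth below ground = 2168.8 − 2044.52 = 124.3 ft.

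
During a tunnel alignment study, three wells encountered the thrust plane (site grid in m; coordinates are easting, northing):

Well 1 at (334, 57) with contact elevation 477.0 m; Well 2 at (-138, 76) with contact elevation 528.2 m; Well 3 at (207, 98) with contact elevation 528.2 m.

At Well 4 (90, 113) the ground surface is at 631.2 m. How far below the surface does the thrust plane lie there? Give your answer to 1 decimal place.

79.6 m

Let the plane be z = a·easting + b·northing + c.
Well 2−Well 1: −472a + 19b = 51.2;  Well 3−Well 1: −127a + 41b = 51.2.
Solving gives a = −0.06650, b = 1.04280.
Then c = 477 − a·334 − b·57 = 439.77.
At (90, 113): z_contact = −5.98 + 117.84 + 439.77 = 551.62 m.
Depth below ground = 631.2 − 551.62 = 79.6 m.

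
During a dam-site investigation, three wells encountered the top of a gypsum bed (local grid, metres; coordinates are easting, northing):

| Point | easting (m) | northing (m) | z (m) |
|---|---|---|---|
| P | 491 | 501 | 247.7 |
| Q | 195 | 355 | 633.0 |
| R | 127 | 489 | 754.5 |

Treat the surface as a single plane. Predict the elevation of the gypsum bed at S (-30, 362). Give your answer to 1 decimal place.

Two edge vectors: P→Q = (-296, -146, 385.3), P→R = (-364, -12, 506.8).
Normal n = (P→Q) × (P→R) = (-69369.2, 9763.6, -49592).
So ∂z/∂easting = −n_x/n_z = −1.39880 and ∂z/∂northing = −n_y/n_z = 0.19688.
Intercept c from P: 247.7 + 686.81 − 98.64 = 835.87.
At (-30, 362): z = 42.0 + 71.3 + 835.87 = 949.1 m.

949.1 m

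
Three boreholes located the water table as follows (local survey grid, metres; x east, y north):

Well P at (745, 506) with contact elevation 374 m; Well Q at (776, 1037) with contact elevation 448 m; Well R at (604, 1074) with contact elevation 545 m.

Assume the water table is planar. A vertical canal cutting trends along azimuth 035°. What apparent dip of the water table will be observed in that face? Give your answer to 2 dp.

9.26°

Two edge vectors: Well P→Well Q = (31, 531, 74), Well P→Well R = (-141, 568, 171).
Normal n = (Well P→Well Q) × (Well P→Well R) = (48769, -15735, 92479).
So ∂z/∂x = −n_x/n_z = −0.52735 and ∂z/∂y = −n_y/n_z = 0.17015.
Unit vector along 035° is (sin 35°, cos 35°) = (0.5736, 0.8192).
Slope in that direction = a·(0.5736) + b·(0.8192) = −0.16310.
Apparent dip = arctan|0.16310| = 9.26° (true dip is 29.0°, so apparent ≤ true as expected).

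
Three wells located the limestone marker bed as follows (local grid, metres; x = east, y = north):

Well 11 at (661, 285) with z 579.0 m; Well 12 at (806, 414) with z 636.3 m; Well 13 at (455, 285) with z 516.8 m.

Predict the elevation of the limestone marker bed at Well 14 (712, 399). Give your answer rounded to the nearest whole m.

Let the plane be z = a·x + b·y + c.
Well 12−Well 11: 145a + 129b = 57.3;  Well 13−Well 11: −206a + 0b = −62.2.
Solving gives a = 0.30194, b = 0.10479.
Then c = 579 − a·661 − b·285 = 349.55.
At (712, 399): z = 215.0 + 41.8 + 349.55 = 606.3 m.

606 m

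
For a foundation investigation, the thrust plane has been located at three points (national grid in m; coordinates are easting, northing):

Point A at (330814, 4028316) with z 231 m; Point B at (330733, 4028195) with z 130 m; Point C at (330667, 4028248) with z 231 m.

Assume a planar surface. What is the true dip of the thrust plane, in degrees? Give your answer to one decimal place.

Let the plane be z = a·easting + b·northing + c.
Point B−Point A: −81a − 121b = −101;  Point C−Point A: −147a − 68b = 0.
Solving gives a = −0.55933, b = 1.20914.
Gradient magnitude |∇z| = √(a² + b²) = √(0.31285 + 1.46201) = 1.33224.
True dip = arctan(1.33224) = 53.1°, dipping toward SSE (azimuth ≈ 155°).

53.1°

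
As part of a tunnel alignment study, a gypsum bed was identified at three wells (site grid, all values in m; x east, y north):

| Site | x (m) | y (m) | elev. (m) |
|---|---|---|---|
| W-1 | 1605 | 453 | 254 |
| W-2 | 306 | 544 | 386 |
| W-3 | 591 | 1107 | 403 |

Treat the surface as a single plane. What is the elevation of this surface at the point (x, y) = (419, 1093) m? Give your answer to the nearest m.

418 m

Two edge vectors: W-1→W-2 = (-1299, 91, 132), W-1→W-3 = (-1014, 654, 149).
Normal n = (W-1→W-2) × (W-1→W-3) = (-72769, 59703, -757272).
So ∂z/∂x = −n_x/n_z = −0.09609 and ∂z/∂y = −n_y/n_z = 0.07884.
Intercept c from W-1: 254 + 154.23 − 35.71 = 372.52.
At (419, 1093): z = −40.3 + 86.2 + 372.52 = 418.4 m.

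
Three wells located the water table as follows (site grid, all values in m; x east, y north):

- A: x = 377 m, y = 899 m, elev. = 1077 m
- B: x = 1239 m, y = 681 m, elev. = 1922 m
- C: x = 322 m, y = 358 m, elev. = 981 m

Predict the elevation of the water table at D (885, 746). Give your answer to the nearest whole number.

1573 m

Let the plane be z = a·x + b·y + c.
B−A: 862a − 218b = 845;  C−A: −55a − 541b = −96.
Solving gives a = 0.99946, b = 0.07584.
Then c = 1077 − a·377 − b·899 = 632.02.
At (885, 746): z = 884.5 + 56.6 + 632.02 = 1573.1 m.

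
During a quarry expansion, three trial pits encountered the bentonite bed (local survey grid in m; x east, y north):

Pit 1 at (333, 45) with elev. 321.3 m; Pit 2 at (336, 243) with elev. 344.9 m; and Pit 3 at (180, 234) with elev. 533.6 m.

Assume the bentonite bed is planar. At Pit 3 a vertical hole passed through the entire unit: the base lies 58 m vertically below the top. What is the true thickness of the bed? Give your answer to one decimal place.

36.7 m

Two edge vectors: Pit 1→Pit 2 = (3, 198, 23.6), Pit 1→Pit 3 = (-153, 189, 212.3).
Normal n = (Pit 1→Pit 2) × (Pit 1→Pit 3) = (37575, -4247.7, 30861).
So ∂z/∂x = −n_x/n_z = −1.21756 and ∂z/∂y = −n_y/n_z = 0.13764.
|∇z| = √(a²+b²) = 1.22531, so dip δ = arctan(1.22531) = 50.78°.
True thickness = vertical thickness × cos δ = 58 × cos 50.78° = 36.7 m.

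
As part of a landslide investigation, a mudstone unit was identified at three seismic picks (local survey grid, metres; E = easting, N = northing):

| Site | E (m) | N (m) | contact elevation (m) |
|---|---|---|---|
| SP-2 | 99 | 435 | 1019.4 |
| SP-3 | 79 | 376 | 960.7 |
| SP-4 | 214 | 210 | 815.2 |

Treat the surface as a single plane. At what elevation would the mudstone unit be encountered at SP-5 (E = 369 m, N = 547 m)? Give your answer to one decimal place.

1154.7 m

Two edge vectors: SP-2→SP-3 = (-20, -59, -58.7), SP-2→SP-4 = (115, -225, -204.2).
Normal n = (SP-2→SP-3) × (SP-2→SP-4) = (-1159.7, -10834.5, 11285).
So ∂z/∂E = −n_x/n_z = 0.10276 and ∂z/∂N = −n_y/n_z = 0.96008.
Intercept c from SP-2: 1019.4 − 10.17 − 417.63 = 591.59.
At (369, 547): z = 37.9 + 525.2 + 591.59 = 1154.7 m.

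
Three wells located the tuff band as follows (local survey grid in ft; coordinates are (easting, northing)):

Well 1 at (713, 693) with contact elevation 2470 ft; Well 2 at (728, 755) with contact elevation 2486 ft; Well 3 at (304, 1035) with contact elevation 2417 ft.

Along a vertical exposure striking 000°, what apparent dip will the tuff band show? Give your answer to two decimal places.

10.68°

Two edge vectors: Well 1→Well 2 = (15, 62, 16), Well 1→Well 3 = (-409, 342, -53).
Normal n = (Well 1→Well 2) × (Well 1→Well 3) = (-8758, -5749, 30488).
So ∂z/∂E = −n_x/n_z = 0.28726 and ∂z/∂N = −n_y/n_z = 0.18857.
Unit vector along 000° is (sin 0°, cos 0°) = (0.0000, 1.0000).
Slope in that direction = a·(0.0000) + b·(1.0000) = 0.18857.
Apparent dip = arctan|0.18857| = 10.68° (true dip is 19.0°, so apparent ≤ true as expected).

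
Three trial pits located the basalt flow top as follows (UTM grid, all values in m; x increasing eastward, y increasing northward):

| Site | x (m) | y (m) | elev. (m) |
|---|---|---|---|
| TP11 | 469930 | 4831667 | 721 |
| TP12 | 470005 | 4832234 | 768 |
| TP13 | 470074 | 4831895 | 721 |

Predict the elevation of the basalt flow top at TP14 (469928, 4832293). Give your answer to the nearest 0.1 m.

787.0 m

Let the plane be z = a·x + b·y + c.
TP12−TP11: 75a + 567b = 47;  TP13−TP11: 144a + 228b = 0.
Solving gives a = −0.166015988, b = 0.104852203.
Then c = 721 − a·469930 − b·4831667 = −427874.04.
At (469928, 4832293): z = −78015.6 + 506676.6 − 427874.04 = 787.0 m.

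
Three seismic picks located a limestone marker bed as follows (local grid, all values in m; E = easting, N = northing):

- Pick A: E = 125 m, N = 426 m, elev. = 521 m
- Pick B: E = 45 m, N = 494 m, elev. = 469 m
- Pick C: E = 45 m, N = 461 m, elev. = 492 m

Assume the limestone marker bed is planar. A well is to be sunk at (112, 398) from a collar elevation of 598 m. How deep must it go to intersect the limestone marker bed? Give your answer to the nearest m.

Let the plane be z = a·E + b·N + c.
Pick B−Pick A: −80a + 68b = −52;  Pick C−Pick A: −80a + 35b = −29.
Solving gives a = 0.05758, b = −0.69697.
Then c = 521 − a·125 − b·426 = 810.71.
At (112, 398): z_contact = 6.4 − 277.4 + 810.71 = 539.8 m.
Depth below ground = 598 − 539.8 = 58 m.

58 m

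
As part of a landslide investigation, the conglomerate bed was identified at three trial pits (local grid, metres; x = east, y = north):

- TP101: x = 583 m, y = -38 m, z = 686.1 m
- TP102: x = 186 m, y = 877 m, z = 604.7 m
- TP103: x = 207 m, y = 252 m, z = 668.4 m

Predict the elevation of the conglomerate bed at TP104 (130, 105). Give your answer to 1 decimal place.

Two edge vectors: TP101→TP102 = (-397, 915, -81.4), TP101→TP103 = (-376, 290, -17.7).
Normal n = (TP101→TP102) × (TP101→TP103) = (7410.5, 23579.5, 228910).
So ∂z/∂x = −n_x/n_z = −0.03237 and ∂z/∂y = −n_y/n_z = −0.10301.
Intercept c from TP101: 686.1 + 18.87 − 3.91 = 701.06.
At (130, 105): z = −4.2 − 10.8 + 701.06 = 686.0 m.

686.0 m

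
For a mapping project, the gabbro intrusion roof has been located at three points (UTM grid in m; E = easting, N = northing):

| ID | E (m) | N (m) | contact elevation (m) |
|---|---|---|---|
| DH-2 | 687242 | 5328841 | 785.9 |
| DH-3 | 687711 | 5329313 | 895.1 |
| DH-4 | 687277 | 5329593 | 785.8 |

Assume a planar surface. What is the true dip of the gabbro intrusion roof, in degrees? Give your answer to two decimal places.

Let the plane be z = a·E + b·N + c.
DH-3−DH-2: 469a + 472b = 109.2;  DH-4−DH-2: 35a + 752b = −0.1.
Solving gives a = 0.24442, b = −0.01151.
Gradient magnitude |∇z| = √(a² + b²) = √(0.05974 + 0.00013) = 0.24469.
True dip = arctan(0.24469) = 13.75°, dipping toward W (azimuth ≈ 273°).

13.75°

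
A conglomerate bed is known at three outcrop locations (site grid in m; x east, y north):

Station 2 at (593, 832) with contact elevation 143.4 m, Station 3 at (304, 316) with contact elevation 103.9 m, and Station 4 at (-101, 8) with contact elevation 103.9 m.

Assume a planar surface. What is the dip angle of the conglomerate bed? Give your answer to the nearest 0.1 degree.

9.5°

Let the plane be z = a·x + b·y + c.
Station 3−Station 2: −289a − 516b = −39.5;  Station 4−Station 2: −694a − 824b = −39.5.
Solving gives a = −0.10141, b = 0.13335.
Gradient magnitude |∇z| = √(a² + b²) = √(0.01028 + 0.01778) = 0.16753.
True dip = arctan(0.16753) = 9.5°, dipping toward SE (azimuth ≈ 143°).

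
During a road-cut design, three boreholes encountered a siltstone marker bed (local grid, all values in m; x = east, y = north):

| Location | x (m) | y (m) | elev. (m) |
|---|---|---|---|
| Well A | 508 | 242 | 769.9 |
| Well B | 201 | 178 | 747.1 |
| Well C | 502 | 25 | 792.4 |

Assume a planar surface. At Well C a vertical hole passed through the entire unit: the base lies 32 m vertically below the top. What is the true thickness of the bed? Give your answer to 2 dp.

Two edge vectors: Well A→Well B = (-307, -64, -22.8), Well A→Well C = (-6, -217, 22.5).
Normal n = (Well A→Well B) × (Well A→Well C) = (-6387.6, 7044.3, 66235).
So ∂z/∂x = −n_x/n_z = 0.09644 and ∂z/∂y = −n_y/n_z = −0.10635.
|∇z| = √(a²+b²) = 0.14357, so dip δ = arctan(0.14357) = 8.17°.
True thickness = vertical thickness × cos δ = 32 × cos 8.17° = 31.68 m.

31.68 m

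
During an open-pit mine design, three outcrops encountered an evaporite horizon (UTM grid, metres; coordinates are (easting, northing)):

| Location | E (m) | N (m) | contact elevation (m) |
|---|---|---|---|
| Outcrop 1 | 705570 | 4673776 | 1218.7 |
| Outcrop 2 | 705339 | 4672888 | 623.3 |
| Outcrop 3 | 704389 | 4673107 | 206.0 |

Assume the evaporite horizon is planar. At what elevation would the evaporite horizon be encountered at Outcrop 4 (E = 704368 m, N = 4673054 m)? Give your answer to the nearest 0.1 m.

Two edge vectors: Outcrop 1→Outcrop 2 = (-231, -888, -595.4), Outcrop 1→Outcrop 3 = (-1181, -669, -1012.7).
Normal n = (Outcrop 1→Outcrop 2) × (Outcrop 1→Outcrop 3) = (500955, 469233.7, -894189).
So ∂z/∂E = −n_x/n_z = 0.560233910 and ∂z/∂N = −n_y/n_z = 0.524758972.
Intercept c from Outcrop 1: 1218.7 − 395284.24 − 2452605.89 = −2846671.43.
At (704368, 4673054): z = 394610.8 + 2452227.0 − 2846671.43 = 166.4 m.

166.4 m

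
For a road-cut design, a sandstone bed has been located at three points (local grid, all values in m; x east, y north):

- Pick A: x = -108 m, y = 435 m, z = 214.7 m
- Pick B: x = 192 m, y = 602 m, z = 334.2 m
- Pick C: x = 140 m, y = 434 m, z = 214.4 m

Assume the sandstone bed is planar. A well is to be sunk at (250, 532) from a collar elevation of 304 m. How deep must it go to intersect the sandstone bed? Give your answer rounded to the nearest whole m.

20 m

Two edge vectors: Pick A→Pick B = (300, 167, 119.5), Pick A→Pick C = (248, -1, -0.3).
Normal n = (Pick A→Pick B) × (Pick A→Pick C) = (69.4, 29726, -41716).
So ∂z/∂x = −n_x/n_z = 0.00166 and ∂z/∂y = −n_y/n_z = 0.71258.
Intercept c from Pick A: 214.7 + 0.18 − 309.97 = −95.09.
At (250, 532): z_contact = 0.4 + 379.1 − 95.09 = 284.4 m.
Depth below ground = 304 − 284.4 = 20 m.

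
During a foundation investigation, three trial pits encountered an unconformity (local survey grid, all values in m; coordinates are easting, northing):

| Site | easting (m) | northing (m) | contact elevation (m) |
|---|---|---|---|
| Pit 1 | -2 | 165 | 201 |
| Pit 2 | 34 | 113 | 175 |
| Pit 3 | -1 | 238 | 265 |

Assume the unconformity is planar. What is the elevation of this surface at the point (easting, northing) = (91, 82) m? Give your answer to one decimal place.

Two edge vectors: Pit 1→Pit 2 = (36, -52, -26), Pit 1→Pit 3 = (1, 73, 64).
Normal n = (Pit 1→Pit 2) × (Pit 1→Pit 3) = (-1430, -2330, 2680).
So ∂z/∂easting = −n_x/n_z = 0.53358 and ∂z/∂northing = −n_y/n_z = 0.86940.
Intercept c from Pit 1: 201 + 1.07 − 143.45 = 58.62.
At (91, 82): z = 48.6 + 71.3 + 58.62 = 178.5 m.

178.5 m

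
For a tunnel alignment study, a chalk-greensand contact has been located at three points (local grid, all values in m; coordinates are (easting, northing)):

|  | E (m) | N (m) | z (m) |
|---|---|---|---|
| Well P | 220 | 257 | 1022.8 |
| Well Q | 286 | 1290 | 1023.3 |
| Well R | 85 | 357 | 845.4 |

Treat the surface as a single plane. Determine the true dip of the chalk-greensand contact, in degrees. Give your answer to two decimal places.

Two edge vectors: Well P→Well Q = (66, 1033, 0.5), Well P→Well R = (-135, 100, -177.4).
Normal n = (Well P→Well Q) × (Well P→Well R) = (-183304.2, 11640.9, 146055).
So ∂z/∂E = −n_x/n_z = 1.25504 and ∂z/∂N = −n_y/n_z = −0.07970.
Gradient magnitude |∇z| = √(a² + b²) = √(1.57511 + 0.00635) = 1.25756.
True dip = arctan(1.25756) = 51.51°, dipping toward W (azimuth ≈ 274°).

51.51°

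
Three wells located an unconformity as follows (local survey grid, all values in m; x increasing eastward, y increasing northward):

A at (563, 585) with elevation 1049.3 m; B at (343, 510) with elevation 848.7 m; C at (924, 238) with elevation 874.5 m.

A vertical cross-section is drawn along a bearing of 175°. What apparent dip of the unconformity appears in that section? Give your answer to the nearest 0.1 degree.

45.6°

Let the plane be z = a·x + b·y + c.
B−A: −220a − 75b = −200.6;  C−A: 361a − 347b = −174.8.
Solving gives a = 0.54633, b = 1.07211.
Unit vector along 175° is (sin 175°, cos 175°) = (0.0872, -0.9962).
Slope in that direction = a·(0.0872) + b·(-0.9962) = −1.02042.
Apparent dip = arctan|1.02042| = 45.6° (true dip is 50.3°, so apparent ≤ true as expected).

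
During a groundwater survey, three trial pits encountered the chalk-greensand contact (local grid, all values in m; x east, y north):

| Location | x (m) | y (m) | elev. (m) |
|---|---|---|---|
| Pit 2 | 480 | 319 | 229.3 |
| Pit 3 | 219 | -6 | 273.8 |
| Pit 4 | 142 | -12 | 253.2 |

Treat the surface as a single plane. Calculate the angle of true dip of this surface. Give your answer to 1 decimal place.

25.6°

Two edge vectors: Pit 2→Pit 3 = (-261, -325, 44.5), Pit 2→Pit 4 = (-338, -331, 23.9).
Normal n = (Pit 2→Pit 3) × (Pit 2→Pit 4) = (6962, -8803.1, -23459).
So ∂z/∂x = −n_x/n_z = 0.29677 and ∂z/∂y = −n_y/n_z = −0.37525.
Gradient magnitude |∇z| = √(a² + b²) = √(0.08807 + 0.14082) = 0.47842.
True dip = arctan(0.47842) = 25.6°, dipping toward NW (azimuth ≈ 322°).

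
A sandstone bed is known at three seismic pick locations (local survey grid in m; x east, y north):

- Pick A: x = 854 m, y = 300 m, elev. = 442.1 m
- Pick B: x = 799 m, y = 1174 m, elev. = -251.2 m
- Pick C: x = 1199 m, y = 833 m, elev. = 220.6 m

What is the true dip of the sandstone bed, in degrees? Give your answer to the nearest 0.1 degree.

Let the plane be z = a·x + b·y + c.
Pick B−Pick A: −55a + 874b = −693.3;  Pick C−Pick A: 345a + 533b = −221.5.
Solving gives a = 0.53178, b = −0.75978.
Gradient magnitude |∇z| = √(a² + b²) = √(0.28279 + 0.57727) = 0.92740.
True dip = arctan(0.92740) = 42.8°, dipping toward NW (azimuth ≈ 325°).

42.8°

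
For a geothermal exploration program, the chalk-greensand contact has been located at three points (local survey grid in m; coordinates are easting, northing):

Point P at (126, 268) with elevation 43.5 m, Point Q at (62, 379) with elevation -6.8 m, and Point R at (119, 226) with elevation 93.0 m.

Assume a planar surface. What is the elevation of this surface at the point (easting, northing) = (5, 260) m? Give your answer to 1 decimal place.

Let the plane be z = a·easting + b·northing + c.
Point Q−Point P: −64a + 111b = −50.3;  Point R−Point P: −7a − 42b = 49.5.
Solving gives a = −0.97602, b = −1.01590.
Then c = 43.5 − a·126 − b·268 = 438.74.
At (5, 260): z = −4.9 − 264.1 + 438.74 = 169.7 m.

169.7 m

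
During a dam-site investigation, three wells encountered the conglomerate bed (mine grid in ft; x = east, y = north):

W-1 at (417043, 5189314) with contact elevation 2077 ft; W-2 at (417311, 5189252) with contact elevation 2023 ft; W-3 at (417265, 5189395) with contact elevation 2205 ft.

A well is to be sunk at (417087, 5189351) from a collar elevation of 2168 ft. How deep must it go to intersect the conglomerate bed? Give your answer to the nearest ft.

Two edge vectors: W-1→W-2 = (268, -62, -54), W-1→W-3 = (222, 81, 128).
Normal n = (W-1→W-2) × (W-1→W-3) = (-3562, -46292, 35472).
So ∂z/∂x = −n_x/n_z = 0.10041723 and ∂z/∂y = −n_y/n_z = 1.30502932.
Intercept c from W-1: 2077 − 41878.30 − 6772206.91 = −6812008.22.
At (417087, 5189351): z_contact = 41882.7 + 6772255.2 − 6812008.22 = 2129.7 ft.
Depth below ground = 2168 − 2129.7 = 38 ft.

38 ft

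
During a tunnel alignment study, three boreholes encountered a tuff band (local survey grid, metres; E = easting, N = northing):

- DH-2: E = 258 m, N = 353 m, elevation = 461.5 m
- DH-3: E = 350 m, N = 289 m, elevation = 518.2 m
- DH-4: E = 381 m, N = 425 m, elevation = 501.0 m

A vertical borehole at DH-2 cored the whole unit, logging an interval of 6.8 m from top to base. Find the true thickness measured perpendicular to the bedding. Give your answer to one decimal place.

6.1 m

Let the plane be z = a·E + b·N + c.
DH-3−DH-2: 92a − 64b = 56.7;  DH-4−DH-2: 123a + 72b = 39.5.
Solving gives a = 0.45602, b = −0.23042.
|∇z| = √(a²+b²) = 0.51092, so dip δ = arctan(0.51092) = 27.06°.
True thickness = vertical thickness × cos δ = 6.8 × cos 27.06° = 6.1 m.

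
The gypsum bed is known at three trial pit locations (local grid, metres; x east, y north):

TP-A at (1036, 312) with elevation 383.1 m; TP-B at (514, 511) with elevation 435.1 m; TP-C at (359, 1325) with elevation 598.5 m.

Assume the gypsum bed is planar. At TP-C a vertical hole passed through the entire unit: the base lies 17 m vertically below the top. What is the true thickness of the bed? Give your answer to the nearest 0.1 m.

Two edge vectors: TP-A→TP-B = (-522, 199, 52), TP-A→TP-C = (-677, 1013, 215.4).
Normal n = (TP-A→TP-B) × (TP-A→TP-C) = (-9811.4, 77234.8, -394063).
So ∂z/∂x = −n_x/n_z = −0.02490 and ∂z/∂y = −n_y/n_z = 0.19600.
|∇z| = √(a²+b²) = 0.19757, so dip δ = arctan(0.19757) = 11.18°.
True thickness = vertical thickness × cos δ = 17 × cos 11.18° = 16.7 m.

16.7 m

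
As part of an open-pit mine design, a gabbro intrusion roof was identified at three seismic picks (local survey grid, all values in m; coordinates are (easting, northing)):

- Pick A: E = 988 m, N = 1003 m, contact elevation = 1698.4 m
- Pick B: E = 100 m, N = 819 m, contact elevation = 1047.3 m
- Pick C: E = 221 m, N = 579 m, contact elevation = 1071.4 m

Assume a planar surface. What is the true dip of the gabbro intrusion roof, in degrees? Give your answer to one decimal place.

Two edge vectors: Pick A→Pick B = (-888, -184, -651.1), Pick A→Pick C = (-767, -424, -627).
Normal n = (Pick A→Pick B) × (Pick A→Pick C) = (-160698.4, -57382.3, 235384).
So ∂z/∂E = −n_x/n_z = 0.68271 and ∂z/∂N = −n_y/n_z = 0.24378.
Gradient magnitude |∇z| = √(a² + b²) = √(0.46609 + 0.05943) = 0.72493.
True dip = arctan(0.72493) = 35.9°, dipping toward WSW (azimuth ≈ 250°).

35.9°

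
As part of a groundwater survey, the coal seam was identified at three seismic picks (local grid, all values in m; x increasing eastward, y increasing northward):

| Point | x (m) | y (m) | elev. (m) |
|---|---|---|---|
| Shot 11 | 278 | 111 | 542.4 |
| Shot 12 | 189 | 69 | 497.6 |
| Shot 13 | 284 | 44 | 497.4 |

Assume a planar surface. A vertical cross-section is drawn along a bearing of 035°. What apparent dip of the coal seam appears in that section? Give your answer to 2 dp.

Two edge vectors: Shot 11→Shot 12 = (-89, -42, -44.8), Shot 11→Shot 13 = (6, -67, -45).
Normal n = (Shot 11→Shot 12) × (Shot 11→Shot 13) = (-1111.6, -4273.8, 6215).
So ∂z/∂x = −n_x/n_z = 0.17886 and ∂z/∂y = −n_y/n_z = 0.68766.
Unit vector along 035° is (sin 35°, cos 35°) = (0.5736, 0.8192).
Slope in that direction = a·(0.5736) + b·(0.8192) = 0.66589.
Apparent dip = arctan|0.66589| = 33.66° (true dip is 35.4°, so apparent ≤ true as expected).

33.66°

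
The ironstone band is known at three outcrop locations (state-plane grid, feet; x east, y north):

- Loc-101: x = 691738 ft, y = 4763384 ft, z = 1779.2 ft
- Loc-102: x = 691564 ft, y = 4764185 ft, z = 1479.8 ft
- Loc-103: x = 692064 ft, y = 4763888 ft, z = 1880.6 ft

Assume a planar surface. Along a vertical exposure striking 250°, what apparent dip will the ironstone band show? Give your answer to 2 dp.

Two edge vectors: Loc-101→Loc-102 = (-174, 801, -299.4), Loc-101→Loc-103 = (326, 504, 101.4).
Normal n = (Loc-101→Loc-102) × (Loc-101→Loc-103) = (232119, -79960.8, -348822).
So ∂z/∂x = −n_x/n_z = 0.66544 and ∂z/∂y = −n_y/n_z = −0.22923.
Unit vector along 250° is (sin 250°, cos 250°) = (-0.9397, -0.3420).
Slope in that direction = a·(-0.9397) + b·(-0.3420) = −0.54690.
Apparent dip = arctan|0.54690| = 28.67° (true dip is 35.1°, so apparent ≤ true as expected).

28.67°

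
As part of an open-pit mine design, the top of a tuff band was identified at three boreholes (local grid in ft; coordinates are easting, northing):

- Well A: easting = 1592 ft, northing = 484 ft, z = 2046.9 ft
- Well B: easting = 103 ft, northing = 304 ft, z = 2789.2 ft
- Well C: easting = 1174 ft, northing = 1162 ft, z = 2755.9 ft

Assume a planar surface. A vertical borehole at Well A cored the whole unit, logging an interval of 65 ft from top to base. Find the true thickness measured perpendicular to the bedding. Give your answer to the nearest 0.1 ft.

Two edge vectors: Well A→Well B = (-1489, -180, 742.3), Well A→Well C = (-418, 678, 709).
Normal n = (Well A→Well B) × (Well A→Well C) = (-630899.4, 745419.6, -1084782).
So ∂z/∂easting = −n_x/n_z = −0.58159 and ∂z/∂northing = −n_y/n_z = 0.68716.
|∇z| = √(a²+b²) = 0.90024, so dip δ = arctan(0.90024) = 41.99°.
True thickness = vertical thickness × cos δ = 65 × cos 41.99° = 48.3 ft.

48.3 ft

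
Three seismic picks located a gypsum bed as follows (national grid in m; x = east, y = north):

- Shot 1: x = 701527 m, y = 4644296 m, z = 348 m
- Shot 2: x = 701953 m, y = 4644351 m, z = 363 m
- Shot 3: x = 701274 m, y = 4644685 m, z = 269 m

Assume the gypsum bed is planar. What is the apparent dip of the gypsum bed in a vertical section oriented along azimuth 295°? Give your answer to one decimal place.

6.9°

Let the plane be z = a·x + b·y + c.
Shot 2−Shot 1: 426a + 55b = 15;  Shot 3−Shot 1: −253a + 389b = −79.
Solving gives a = 0.05667, b = −0.16623.
Unit vector along 295° is (sin 295°, cos 295°) = (-0.9063, 0.4226).
Slope in that direction = a·(-0.9063) + b·(0.4226) = −0.12161.
Apparent dip = arctan|0.12161| = 6.9° (true dip is 10.0°, so apparent ≤ true as expected).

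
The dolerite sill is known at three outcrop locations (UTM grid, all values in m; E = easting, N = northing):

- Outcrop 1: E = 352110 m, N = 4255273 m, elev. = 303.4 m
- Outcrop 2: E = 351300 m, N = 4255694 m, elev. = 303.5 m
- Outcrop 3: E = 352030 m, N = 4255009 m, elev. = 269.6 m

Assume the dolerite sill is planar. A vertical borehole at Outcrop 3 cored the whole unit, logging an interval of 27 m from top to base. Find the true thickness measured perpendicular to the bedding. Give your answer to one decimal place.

26.8 m

Let the plane be z = a·E + b·N + c.
Outcrop 2−Outcrop 1: −810a + 421b = 0.1;  Outcrop 3−Outcrop 1: −80a − 264b = −33.8.
Solving gives a = 0.05738, b = 0.11064.
|∇z| = √(a²+b²) = 0.12464, so dip δ = arctan(0.12464) = 7.10°.
True thickness = vertical thickness × cos δ = 27 × cos 7.10° = 26.8 m.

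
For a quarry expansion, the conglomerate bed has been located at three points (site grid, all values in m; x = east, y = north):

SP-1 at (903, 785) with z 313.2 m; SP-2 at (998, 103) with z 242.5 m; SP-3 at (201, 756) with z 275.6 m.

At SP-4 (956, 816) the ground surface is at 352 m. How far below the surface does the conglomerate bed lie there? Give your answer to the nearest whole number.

33 m

Two edge vectors: SP-1→SP-2 = (95, -682, -70.7), SP-1→SP-3 = (-702, -29, -37.6).
Normal n = (SP-1→SP-2) × (SP-1→SP-3) = (23592.9, 53203.4, -481519).
So ∂z/∂x = −n_x/n_z = 0.04900 and ∂z/∂y = −n_y/n_z = 0.11049.
Intercept c from SP-1: 313.2 − 44.24 − 86.74 = 182.22.
At (956, 816): z_contact = 46.8 + 90.2 + 182.22 = 319.2 m.
Depth below ground = 352 − 319.2 = 33 m.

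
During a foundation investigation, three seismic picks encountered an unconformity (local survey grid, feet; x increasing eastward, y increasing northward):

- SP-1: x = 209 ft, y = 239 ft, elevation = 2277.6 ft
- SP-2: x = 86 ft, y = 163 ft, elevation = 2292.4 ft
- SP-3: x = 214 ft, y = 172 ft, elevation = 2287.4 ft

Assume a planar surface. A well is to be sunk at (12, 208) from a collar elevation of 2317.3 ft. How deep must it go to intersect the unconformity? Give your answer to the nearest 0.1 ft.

Two edge vectors: SP-1→SP-2 = (-123, -76, 14.8), SP-1→SP-3 = (5, -67, 9.8).
Normal n = (SP-1→SP-2) × (SP-1→SP-3) = (246.8, 1279.4, 8621).
So ∂z/∂x = −n_x/n_z = −0.02863 and ∂z/∂y = −n_y/n_z = −0.14841.
Intercept c from SP-1: 2277.6 + 5.98 + 35.47 = 2319.05.
At (12, 208): z_contact = −0.34 − 30.87 + 2319.05 = 2287.84 ft.
Depth below ground = 2317.3 − 2287.84 = 29.5 ft.

29.5 ft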